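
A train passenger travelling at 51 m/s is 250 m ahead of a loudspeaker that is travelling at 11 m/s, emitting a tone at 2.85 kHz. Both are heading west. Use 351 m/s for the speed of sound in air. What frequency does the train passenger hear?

2.51 kHz

The train passenger is ahead, so the loudspeaker is moving toward it while the train passenger is moving away from the loudspeaker.
General Doppler shift: f' = f · (v − v_o)/(v − v_s).
f' = 2.85 × (351 − 51)/(351 − 11) = 2.85 × 300/340 ≈ 2.51 kHz.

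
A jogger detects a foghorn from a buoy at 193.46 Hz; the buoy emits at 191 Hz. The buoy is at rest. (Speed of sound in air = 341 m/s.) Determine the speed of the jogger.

4.4 m/s

f' > f, so the jogger is approaching.
f' = f · (v + v_o)/v ⇒ v_o = v · |f'/f − 1|.
v_o = 341 × |193.46/191 − 1| = 341 × 0.01288 ≈ 4.4 m/s.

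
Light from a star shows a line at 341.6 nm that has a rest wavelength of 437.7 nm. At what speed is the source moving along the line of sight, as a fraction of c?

0.243

λ'/λ₀ = 0.7804 < 1 (blueshift), so the source is approaching.
λ'/λ₀ = √((1 − β)/(1 + β)) for an approaching source ⇒ β = (1 − r²)/(1 + r²) with r = λ'/λ₀.
β = (1 − 0.6091)/(1 + 0.6091) ≈ 0.243.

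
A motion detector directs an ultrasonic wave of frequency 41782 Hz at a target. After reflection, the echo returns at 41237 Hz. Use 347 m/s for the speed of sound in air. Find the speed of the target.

Double Doppler shift off a moving reflector: f₂ = f₀ · (v + u)/(v − u) (u > 0 toward emitter).
Rearranging, u = v · (f₂ − f₀)/(f₂ + f₀) = 347 × -545/83019 ≈ -2.28 m/s.
So the target is moving at 2.28 m/s away from the emitter.

2.28 m/s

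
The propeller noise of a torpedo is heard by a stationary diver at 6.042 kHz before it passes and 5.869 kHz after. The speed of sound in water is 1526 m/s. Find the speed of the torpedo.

22.2 m/s

f₁/f₂ = (v + v_s)/(v − v_s), so v_s = v · (f₁ − f₂)/(f₁ + f₂).
v_s = 1526 × (6.042 − 5.869)/(6.042 + 5.869) = 1526 × 0.173/11.911 ≈ 22.2 m/s.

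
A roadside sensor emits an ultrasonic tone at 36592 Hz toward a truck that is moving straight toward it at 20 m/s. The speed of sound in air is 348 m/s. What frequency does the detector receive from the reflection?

41054 Hz

The truck first receives the wave as a moving observer: f₁ = f₀ · (v + u)/v = 36592 × (348 + 20)/348 ≈ 38695 Hz.
On reflection it acts as a source moving toward the stationary detector: f₂ = f₁ · v/(v − u) = 38695 × 348/328 ≈ 41054 Hz.
Equivalently f₂ = f₀ · (v + u)/(v − u).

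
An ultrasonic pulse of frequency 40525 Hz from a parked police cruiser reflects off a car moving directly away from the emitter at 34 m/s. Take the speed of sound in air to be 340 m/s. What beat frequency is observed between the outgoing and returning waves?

At the car (a moving observer), f₁ = f₀ · (v − u)/v = 40525 × 306/340 ≈ 36472 Hz.
On reflection it acts as a source moving away from the stationary detector: f₂ = f₁ · v/(v + u) = 36472 × 340/374 ≈ 33157 Hz.
Equivalently f₂ = f₀ · (v − u)/(v + u).
Beat frequency: |f₂ − f₀| = 2u·f₀/(v + u) = 2 × 34 × 40525/374 ≈ 7368 Hz.

7368 Hz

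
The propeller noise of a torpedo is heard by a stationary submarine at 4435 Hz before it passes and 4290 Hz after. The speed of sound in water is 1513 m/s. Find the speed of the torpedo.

25 m/s

f₁/f₂ = (v + v_s)/(v − v_s), so v_s = v · (f₁ − f₂)/(f₁ + f₂).
v_s = 1513 × (4435 − 4290)/(4435 + 4290) = 1513 × 145/8725 ≈ 25 m/s.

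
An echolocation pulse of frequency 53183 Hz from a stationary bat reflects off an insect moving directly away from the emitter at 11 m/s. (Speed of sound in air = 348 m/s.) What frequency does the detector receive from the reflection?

The insect first receives the wave as a moving observer: f₁ = f₀ · (v − u)/v = 53183 × (348 − 11)/348 ≈ 51502 Hz.
The reflection then acts as a moving source: f₂ = f₁ · v/(v + u) ≈ 49924 Hz.
Equivalently f₂ = f₀ · (v − u)/(v + u).

49924 Hz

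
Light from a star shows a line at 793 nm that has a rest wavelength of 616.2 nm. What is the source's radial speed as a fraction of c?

0.247

λ'/λ₀ = 1.2869 > 1 (redshift), so the source is receding.
λ'/λ₀ = √((1 + β)/(1 − β)) for a receding source ⇒ β = (r² − 1)/(r² + 1) with r = λ'/λ₀.
β = (1.6562 − 1)/(1.6562 + 1) ≈ 0.247.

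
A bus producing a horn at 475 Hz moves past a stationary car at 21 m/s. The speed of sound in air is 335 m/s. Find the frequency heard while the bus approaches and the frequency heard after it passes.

Approaching: f₁ = f · v/(v − v_s) = 475 × 335/314 ≈ 507 Hz.
Receding: f₂ = f · v/(v + v_s) = 475 × 335/356 ≈ 447 Hz.

507 Hz approaching; 447 Hz receding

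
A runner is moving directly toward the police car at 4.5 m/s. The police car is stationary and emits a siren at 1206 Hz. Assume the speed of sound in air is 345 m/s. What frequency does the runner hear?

Moving observer, stationary source: f' = f · (v + v_o)/v.
f' = 1206 × (345 + 4.5)/345 = 1206 × 349.5/345 ≈ 1222 Hz.

1222 Hz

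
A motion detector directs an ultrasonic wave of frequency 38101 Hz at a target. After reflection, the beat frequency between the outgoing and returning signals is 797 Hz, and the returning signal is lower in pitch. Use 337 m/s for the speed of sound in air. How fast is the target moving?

Double Doppler shift off a moving reflector: f₂ = f₀ · (v + u)/(v − u) (u > 0 toward emitter).
Returning signal is lower, so f₂ = f₀ − Δf = 38101 − 797 = 37304 Hz.
Rearranging, u = v · (f₂ − f₀)/(f₂ + f₀) = 337 × -797/75405 ≈ -3.6 m/s.
So the target is moving at 3.6 m/s away from the emitter.

3.6 m/s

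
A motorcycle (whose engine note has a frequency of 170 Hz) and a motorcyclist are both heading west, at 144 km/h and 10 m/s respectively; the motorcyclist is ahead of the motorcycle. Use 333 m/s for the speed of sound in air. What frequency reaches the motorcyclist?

187 Hz

144 km/h = 40 m/s.
The motorcyclist is ahead, so the motorcycle is moving toward it while the motorcyclist is moving away from the motorcycle.
General Doppler shift: f' = f · (v − v_o)/(v − v_s).
f' = 170 × (333 − 10)/(333 − 40) = 170 × 323/293 ≈ 187 Hz.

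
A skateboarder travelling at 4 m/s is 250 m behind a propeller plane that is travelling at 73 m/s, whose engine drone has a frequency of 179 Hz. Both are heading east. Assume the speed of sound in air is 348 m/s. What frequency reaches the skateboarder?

150 Hz

The skateboarder is behind, so the propeller plane is moving away from it while the skateboarder is moving toward the propeller plane.
General Doppler shift: f' = f · (v + v_o)/(v + v_s).
f' = 179 × (348 + 4)/(348 + 73) = 179 × 352/421 ≈ 150 Hz.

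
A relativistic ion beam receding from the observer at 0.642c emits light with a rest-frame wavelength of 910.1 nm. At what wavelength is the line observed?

Relativistic Doppler for wavelength: λ' = λ₀ · √((1 + β)/(1 − β)).
λ' = 910.1 × √(1.6420/0.3580) = 910.1 × 2.14163 ≈ 1949.1 nm.

1949.1 nm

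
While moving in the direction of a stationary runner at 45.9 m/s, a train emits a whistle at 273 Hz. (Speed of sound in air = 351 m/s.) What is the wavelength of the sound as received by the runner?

Only the source moves, toward the listener, so f' = f · v/(v − v_s).
f' = 273 × 351/(351 − 45.9) ≈ 314 Hz.
λ' = v/f' = 351/314.071 ≈ 1.12 m.

1.12 m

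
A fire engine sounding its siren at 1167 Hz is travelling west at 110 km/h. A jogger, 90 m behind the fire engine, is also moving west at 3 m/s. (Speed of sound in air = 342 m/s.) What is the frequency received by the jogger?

1081 Hz

110 km/h = 30.56 m/s.
The jogger is behind, so the fire engine is moving away from it while the jogger is moving toward the fire engine.
General Doppler shift: f' = f · (v + v_o)/(v + v_s).
f' = 1167 × (342 + 3)/(342 + 30.56) = 1167 × 345/372.56 ≈ 1081 Hz.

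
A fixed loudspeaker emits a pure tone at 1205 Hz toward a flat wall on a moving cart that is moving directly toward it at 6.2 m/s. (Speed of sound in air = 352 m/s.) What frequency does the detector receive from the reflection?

1248 Hz

At the flat wall on a moving cart (a moving observer), f₁ = f₀ · (v + u)/v = 1205 × 358.2/352 ≈ 1226 Hz.
The reflection then acts as a moving source: f₂ = f₁ · v/(v − u) ≈ 1248 Hz.
Equivalently f₂ = f₀ · (v + u)/(v − u).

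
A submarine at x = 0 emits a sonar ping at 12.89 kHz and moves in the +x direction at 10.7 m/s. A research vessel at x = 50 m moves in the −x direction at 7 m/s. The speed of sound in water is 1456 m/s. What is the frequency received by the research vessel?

The observer lies on the +x side, so the source is heading toward the observer and the observer is heading toward the source.
With source approaching and observer approaching, f' = f · (v + v_o)/(v − v_s).
f' = 12.89 × (1456 + 7)/(1456 − 10.7) = 12.89 × 1463/1445.3 ≈ 13.05 kHz.

13.05 kHz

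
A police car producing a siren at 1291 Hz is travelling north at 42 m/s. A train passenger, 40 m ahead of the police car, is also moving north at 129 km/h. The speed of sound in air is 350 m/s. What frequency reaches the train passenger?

129 km/h = 35.83 m/s.
The train passenger is ahead, so the police car is moving toward it while the train passenger is moving away from the police car.
Both move, so f' = f · (v − v_o)/(v − v_s).
f' = 1291 × (350 − 35.83)/(350 − 42) = 1291 × 314.17/308 ≈ 1317 Hz.

1317 Hz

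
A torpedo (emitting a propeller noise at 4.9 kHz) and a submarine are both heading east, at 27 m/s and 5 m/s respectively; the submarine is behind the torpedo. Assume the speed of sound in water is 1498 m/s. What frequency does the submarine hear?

4.83 kHz

The submarine is behind, so the torpedo is moving away from it while the submarine is moving toward the torpedo.
Both move, so f' = f · (v + v_o)/(v + v_s).
f' = 4.9 × (1498 + 5)/(1498 + 27) = 4.9 × 1503/1525 ≈ 4.83 kHz.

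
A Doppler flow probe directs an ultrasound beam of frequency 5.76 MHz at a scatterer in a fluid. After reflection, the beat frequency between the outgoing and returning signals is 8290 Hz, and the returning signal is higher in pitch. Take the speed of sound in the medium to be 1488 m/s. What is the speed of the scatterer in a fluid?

1.07 m/s

Double Doppler shift off a moving reflector: f₂ = f₀ · (v + u)/(v − u) (u > 0 toward emitter).
Returning signal is higher, so f₂ = f₀ + Δf = 5760000 + 8290 = 5768290 Hz.
Rearranging, u = v · (f₂ − f₀)/(f₂ + f₀) = 1488 × 8290/11528290 ≈ 1.07 m/s.
So the scatterer in a fluid is moving at 1.07 m/s toward the emitter.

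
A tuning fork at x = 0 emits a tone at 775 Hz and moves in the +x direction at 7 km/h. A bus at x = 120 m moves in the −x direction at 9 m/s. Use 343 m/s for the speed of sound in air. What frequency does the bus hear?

7 km/h = 1.944 m/s.
The observer lies on the +x side, so the source is heading toward the observer and the observer is heading toward the source.
General Doppler shift: f' = f · (v + v_o)/(v − v_s).
f' = 775 × (343 + 9)/(343 − 1.944) = 775 × 352/341.06 ≈ 800 Hz.

800 Hz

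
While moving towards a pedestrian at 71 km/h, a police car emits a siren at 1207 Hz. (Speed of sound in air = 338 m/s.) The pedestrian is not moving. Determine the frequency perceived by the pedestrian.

1282 Hz

71 km/h = 19.72 m/s.
Only the source moves, toward the listener, so f' = f · v/(v − v_s).
f' = 1207 × 338/(338 − 19.72) = 1207 × 338/318.3 ≈ 1282 Hz.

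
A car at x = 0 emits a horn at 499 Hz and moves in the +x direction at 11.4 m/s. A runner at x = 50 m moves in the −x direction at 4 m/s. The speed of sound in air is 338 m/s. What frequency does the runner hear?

The observer lies on the +x side, so the source is heading toward the observer and the observer is heading toward the source.
Both move, so f' = f · (v + v_o)/(v − v_s).
f' = 499 × (338 + 4)/(338 − 11.4) = 499 × 342/326.6 ≈ 523 Hz.

523 Hz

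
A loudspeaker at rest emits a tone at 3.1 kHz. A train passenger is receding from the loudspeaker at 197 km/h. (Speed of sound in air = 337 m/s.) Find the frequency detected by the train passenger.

2.60 kHz

197 km/h = 54.72 m/s.
Only the observer moves, away from the source, so f' = f · (v − v_o)/v.
f' = 3.1 × (337 − 54.72)/337 = 3.1 × 282.28/337 ≈ 2.60 kHz.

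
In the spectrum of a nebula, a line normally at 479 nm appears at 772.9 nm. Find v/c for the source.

0.445c

λ'/λ₀ = 1.6136 > 1 (redshift), so the source is receding.
λ'/λ₀ = √((1 + β)/(1 − β)) for a receding source ⇒ β = (r² − 1)/(r² + 1) with r = λ'/λ₀.
β = (2.6036 − 1)/(2.6036 + 1) ≈ 0.445.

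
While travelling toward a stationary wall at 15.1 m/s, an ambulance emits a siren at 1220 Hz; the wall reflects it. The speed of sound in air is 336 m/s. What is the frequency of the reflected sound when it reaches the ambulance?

1335 Hz

The wall receives the sound from a moving source: f₁ = f₀ · v/(v − v_e) = 1220 × 336/320.9 ≈ 1277 Hz.
On the return leg the ambulance is a moving observer: f₂ = f₁ · (v + v_e)/v = 1277 × 351.1/336 ≈ 1335 Hz.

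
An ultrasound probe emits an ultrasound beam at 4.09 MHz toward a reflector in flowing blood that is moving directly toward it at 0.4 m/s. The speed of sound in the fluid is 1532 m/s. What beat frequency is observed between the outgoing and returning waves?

The reflector in flowing blood first receives the wave as a moving observer: f₁ = f₀ · (v + u)/v = 4.09 × (1532 + 0.4)/1532 ≈ 4.09107 MHz.
On reflection it acts as a source moving toward the stationary detector: f₂ = f₁ · v/(v − u) = 4.09107 × 1532/1531.6 ≈ 4.09214 MHz.
Equivalently f₂ = f₀ · (v + u)/(v − u).
Beat frequency (with f₀ = 4090000 Hz): |f₂ − f₀| = 2u·f₀/(v − u) = 2 × 0.4 × 4090000/1531.6 ≈ 2136 Hz.

2136 Hz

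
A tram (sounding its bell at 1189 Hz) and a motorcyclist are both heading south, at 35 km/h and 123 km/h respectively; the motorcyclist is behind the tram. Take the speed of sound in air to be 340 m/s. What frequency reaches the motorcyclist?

1272 Hz

35 km/h = 9.722 m/s; 123 km/h = 34.17 m/s.
The motorcyclist is behind, so the tram is moving away from it while the motorcyclist is moving toward the tram.
Both move, so f' = f · (v + v_o)/(v + v_s).
f' = 1189 × (340 + 34.17)/(340 + 9.722) = 1189 × 374.17/349.72 ≈ 1272 Hz.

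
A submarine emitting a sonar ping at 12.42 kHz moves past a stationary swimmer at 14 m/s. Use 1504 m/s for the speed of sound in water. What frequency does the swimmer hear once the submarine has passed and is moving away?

Receding: f₂ = f · v/(v + v_s) = 12.42 × 1504/1518 ≈ 12.31 kHz.

12.31 kHz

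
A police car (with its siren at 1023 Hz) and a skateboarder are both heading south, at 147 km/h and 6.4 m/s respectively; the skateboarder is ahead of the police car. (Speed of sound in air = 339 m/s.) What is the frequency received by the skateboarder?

1141 Hz

147 km/h = 40.83 m/s.
The skateboarder is ahead, so the police car is moving toward it while the skateboarder is moving away from the police car.
With source approaching and observer receding, f' = f · (v − v_o)/(v − v_s).
f' = 1023 × (339 − 6.4)/(339 − 40.83) = 1023 × 332.6/298.17 ≈ 1141 Hz.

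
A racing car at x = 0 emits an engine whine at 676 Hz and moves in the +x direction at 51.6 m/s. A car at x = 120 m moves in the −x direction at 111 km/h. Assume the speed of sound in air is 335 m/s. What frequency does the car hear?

111 km/h = 30.83 m/s.
The observer lies on the +x side, so the source is heading toward the observer and the observer is heading toward the source.
Both move, so f' = f · (v + v_o)/(v − v_s).
f' = 676 × (335 + 30.83)/(335 − 51.6) = 676 × 365.83/283.4 ≈ 873 Hz.

873 Hz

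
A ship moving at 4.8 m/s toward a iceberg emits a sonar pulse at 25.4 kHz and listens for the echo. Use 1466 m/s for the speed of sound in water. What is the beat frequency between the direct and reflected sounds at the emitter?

167 Hz

The iceberg receives the sound from a moving source: f₁ = f₀ · v/(v − v_e) = 25.4 × 1466/1461.2 ≈ 25.4834 kHz.
On the return leg the ship is a moving observer: f₂ = f₁ · (v + v_e)/v = 25.4834 × 1470.8/1466 ≈ 25.5669 kHz.
Equivalently f₂ = f₀ · (v + v_e)/(v − v_e).
Beat against the emitted tone (with f₀ = 25400 Hz): |f₂ − f₀| = 2v_e·f₀/(v − v_e) = 2 × 4.8 × 25400/1461.2 ≈ 167 Hz.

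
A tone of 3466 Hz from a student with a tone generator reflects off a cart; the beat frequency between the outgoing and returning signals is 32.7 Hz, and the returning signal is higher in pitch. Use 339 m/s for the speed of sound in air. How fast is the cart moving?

Double Doppler shift off a moving reflector: f₂ = f₀ · (v + u)/(v − u) (u > 0 toward emitter).
Returning signal is higher, so f₂ = f₀ + Δf = 3466 + 32.7 = 3498.7 Hz.
Rearranging, u = v · (f₂ − f₀)/(f₂ + f₀) = 339 × 32.7/6964.7 ≈ 1.59 m/s.
So the cart is moving at 1.59 m/s toward the emitter.

1.59 m/s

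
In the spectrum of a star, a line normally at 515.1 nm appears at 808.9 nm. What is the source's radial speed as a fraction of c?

0.423c

λ'/λ₀ = 1.5704 > 1 (redshift), so the source is receding.
λ'/λ₀ = √((1 + β)/(1 − β)) for a receding source ⇒ β = (r² − 1)/(r² + 1) with r = λ'/λ₀.
β = (2.4661 − 1)/(2.4661 + 1) ≈ 0.423.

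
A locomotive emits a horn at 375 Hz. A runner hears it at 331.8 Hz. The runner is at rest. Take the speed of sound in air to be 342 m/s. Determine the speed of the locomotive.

f' < f, so the locomotive is receding.
f' = f · v/(v + v_s) ⇒ v_s = v · |1 − f/f'|.
v_s = 342 × |1 − 375/331.8| = 342 × 0.1302 ≈ 45 m/s.

45 m/s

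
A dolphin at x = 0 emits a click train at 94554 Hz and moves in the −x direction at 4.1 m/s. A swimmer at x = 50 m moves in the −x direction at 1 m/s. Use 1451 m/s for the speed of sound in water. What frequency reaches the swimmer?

94353 Hz

The observer lies on the +x side, so the source is heading away from the observer and the observer is heading toward the source.
General Doppler shift: f' = f · (v + v_o)/(v + v_s).
f' = 94554 × (1451 + 1)/(1451 + 4.1) = 94554 × 1452/1455.1 ≈ 94353 Hz.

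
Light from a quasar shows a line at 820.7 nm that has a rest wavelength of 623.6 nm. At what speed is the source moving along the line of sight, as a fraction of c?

λ'/λ₀ = 1.3161 > 1 (redshift), so the source is receding.
λ'/λ₀ = √((1 + β)/(1 − β)) for a receding source ⇒ β = (r² − 1)/(r² + 1) with r = λ'/λ₀.
β = (1.7320 − 1)/(1.7320 + 1) ≈ 0.268.

0.268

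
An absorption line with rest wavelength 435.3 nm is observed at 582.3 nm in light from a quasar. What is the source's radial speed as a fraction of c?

0.283c

λ'/λ₀ = 1.3377 > 1 (redshift), so the source is receding.
λ'/λ₀ = √((1 + β)/(1 − β)) for a receding source ⇒ β = (r² − 1)/(r² + 1) with r = λ'/λ₀.
β = (1.7894 − 1)/(1.7894 + 1) ≈ 0.283.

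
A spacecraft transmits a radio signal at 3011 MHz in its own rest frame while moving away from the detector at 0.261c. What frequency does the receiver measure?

Relativistic Doppler for frequency: f' = f₀ · √((1 − β)/(1 + β)).
f' = 3011 × √(0.7390/1.2610) = 3011 × 0.76553 ≈ 2305.0 MHz.

2305.0 MHz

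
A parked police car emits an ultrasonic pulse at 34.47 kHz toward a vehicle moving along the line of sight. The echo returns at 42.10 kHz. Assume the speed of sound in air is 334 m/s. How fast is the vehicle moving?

33 m/s

Double Doppler shift off a moving reflector: f₂ = f₀ · (v + u)/(v − u) (u > 0 toward emitter).
Rearranging, u = v · (f₂ − f₀)/(f₂ + f₀) = 334 × 7.63/76.57 ≈ 33 m/s.
So the vehicle is moving at 33 m/s toward the emitter.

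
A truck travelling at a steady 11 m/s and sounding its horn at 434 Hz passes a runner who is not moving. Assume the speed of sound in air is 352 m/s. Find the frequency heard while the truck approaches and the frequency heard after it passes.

448 Hz approaching; 421 Hz receding

Approaching: f₁ = f · v/(v − v_s) = 434 × 352/341 ≈ 448 Hz.
Receding: f₂ = f · v/(v + v_s) = 434 × 352/363 ≈ 421 Hz.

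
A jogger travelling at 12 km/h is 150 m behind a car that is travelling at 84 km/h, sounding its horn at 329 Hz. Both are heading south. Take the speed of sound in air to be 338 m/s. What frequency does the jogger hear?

84 km/h = 23.33 m/s; 12 km/h = 3.333 m/s.
The jogger is behind, so the car is moving away from it while the jogger is moving toward the car.
With source receding and observer approaching, f' = f · (v + v_o)/(v + v_s).
f' = 329 × (338 + 3.333)/(338 + 23.33) = 329 × 341.33/361.33 ≈ 311 Hz.

311 Hz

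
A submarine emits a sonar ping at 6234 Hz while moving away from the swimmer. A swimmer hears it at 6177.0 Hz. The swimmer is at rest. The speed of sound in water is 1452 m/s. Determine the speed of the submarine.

f' = f · v/(v + v_s) ⇒ v_s = v · |1 − f/f'|.
v_s = 1452 × |1 − 6234/6177.0| = 1452 × 0.009228 ≈ 13.4 m/s.

13.4 m/s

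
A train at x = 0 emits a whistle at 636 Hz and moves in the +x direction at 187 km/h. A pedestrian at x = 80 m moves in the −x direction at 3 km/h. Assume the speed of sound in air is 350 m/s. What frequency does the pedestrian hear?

187 km/h = 51.94 m/s; 3 km/h = 0.8333 m/s.
The observer lies on the +x side, so the source is heading toward the observer and the observer is heading toward the source.
With source approaching and observer approaching, f' = f · (v + v_o)/(v − v_s).
f' = 636 × (350 + 0.8333)/(350 − 51.94) = 636 × 350.83/298.06 ≈ 749 Hz.

749 Hz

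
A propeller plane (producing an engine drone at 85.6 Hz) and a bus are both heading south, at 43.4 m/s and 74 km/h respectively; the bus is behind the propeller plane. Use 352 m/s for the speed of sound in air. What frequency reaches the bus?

81 Hz

74 km/h = 20.56 m/s.
The bus is behind, so the propeller plane is moving away from it while the bus is moving toward the propeller plane.
Both move, so f' = f · (v + v_o)/(v + v_s).
f' = 85.6 × (352 + 20.56)/(352 + 43.4) = 85.6 × 372.56/395.4 ≈ 81 Hz.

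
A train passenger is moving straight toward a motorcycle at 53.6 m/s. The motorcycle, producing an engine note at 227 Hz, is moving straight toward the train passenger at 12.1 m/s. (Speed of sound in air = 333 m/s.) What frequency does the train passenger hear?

273 Hz

With source approaching and observer approaching, f' = f · (v + v_o)/(v − v_s).
f' = 227 × (333 + 53.6)/(333 − 12.1) = 227 × 386.6/320.9 ≈ 273 Hz.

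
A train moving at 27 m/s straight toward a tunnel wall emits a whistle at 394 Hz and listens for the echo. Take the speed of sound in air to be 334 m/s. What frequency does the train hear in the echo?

463 Hz

The tunnel wall receives the sound from a moving source: f₁ = f₀ · v/(v − v_e) = 394 × 334/307 ≈ 429 Hz.
On the return leg the train is a moving observer: f₂ = f₁ · (v + v_e)/v = 429 × 361/334 ≈ 463 Hz.
Equivalently f₂ = f₀ · (v + v_e)/(v − v_e).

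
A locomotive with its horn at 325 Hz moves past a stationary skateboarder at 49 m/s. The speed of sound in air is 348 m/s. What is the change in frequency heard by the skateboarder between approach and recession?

93.4 Hz

Approaching: f₁ = f · v/(v − v_s) = 325 × 348/299 ≈ 378.3 Hz.
Receding: f₂ = f · v/(v + v_s) = 325 × 348/397 ≈ 284.9 Hz.
Drop: f₁ − f₂ = 2f·v·v_s/(v² − v_s²) = 2 × 325 × 348 × 49/(348² − 49²) ≈ 93.4 Hz.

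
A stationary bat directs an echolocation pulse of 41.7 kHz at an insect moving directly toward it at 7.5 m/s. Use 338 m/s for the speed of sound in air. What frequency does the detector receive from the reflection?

At the insect (a moving observer), f₁ = f₀ · (v + u)/v = 41.7 × 345.5/338 ≈ 42.6 kHz.
The reflection then acts as a moving source: f₂ = f₁ · v/(v − u) ≈ 43.6 kHz.

43.6 kHz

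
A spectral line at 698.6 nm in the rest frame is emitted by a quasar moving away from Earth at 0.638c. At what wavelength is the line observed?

Relativistic Doppler for wavelength: λ' = λ₀ · √((1 + β)/(1 − β)).
λ' = 698.6 × √(1.6380/0.3620) = 698.6 × 2.12717 ≈ 1486.0 nm.

1486.0 nm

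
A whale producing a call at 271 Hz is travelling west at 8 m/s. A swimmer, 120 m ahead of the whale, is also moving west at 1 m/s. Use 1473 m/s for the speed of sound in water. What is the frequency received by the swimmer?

272 Hz

The swimmer is ahead, so the whale is moving toward it while the swimmer is moving away from the whale.
Both move, so f' = f · (v − v_o)/(v − v_s).
f' = 271 × (1473 − 1)/(1473 − 8) = 271 × 1472/1465 ≈ 272 Hz.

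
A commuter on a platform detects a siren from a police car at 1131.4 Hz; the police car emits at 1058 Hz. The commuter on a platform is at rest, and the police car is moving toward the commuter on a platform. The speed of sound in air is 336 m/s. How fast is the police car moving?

f' = f · v/(v − v_s) ⇒ v_s = v · |1 − f/f'|.
v_s = 336 × |1 − 1058/1131.4| = 336 × 0.06488 ≈ 21.8 m/s.

21.8 m/s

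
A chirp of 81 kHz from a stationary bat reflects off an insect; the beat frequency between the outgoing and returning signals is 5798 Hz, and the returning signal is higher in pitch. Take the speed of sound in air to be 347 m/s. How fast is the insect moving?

Double Doppler shift off a moving reflector: f₂ = f₀ · (v + u)/(v − u) (u > 0 toward emitter).
Returning signal is higher, so f₂ = f₀ + Δf = 81000 + 5798 = 86798 Hz.
Rearranging, u = v · (f₂ − f₀)/(f₂ + f₀) = 347 × 5798/167798 ≈ 12.0 m/s.
So the insect is moving at 12.0 m/s toward the emitter.

12.0 m/s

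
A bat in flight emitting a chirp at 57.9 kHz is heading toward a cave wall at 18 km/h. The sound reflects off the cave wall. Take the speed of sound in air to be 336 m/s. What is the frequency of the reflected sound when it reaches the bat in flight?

18 km/h = 5 m/s.
The cave wall receives the sound from a moving source: f₁ = f₀ · v/(v − v_e) = 57.9 × 336/331 ≈ 58.8 kHz.
On the return leg the bat in flight is a moving observer: f₂ = f₁ · (v + v_e)/v = 58.8 × 341/336 ≈ 59.6 kHz.
Equivalently f₂ = f₀ · (v + v_e)/(v − v_e).

59.6 kHz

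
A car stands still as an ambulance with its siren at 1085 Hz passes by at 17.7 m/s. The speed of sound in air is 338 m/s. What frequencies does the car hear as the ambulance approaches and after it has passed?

1145 Hz approaching; 1031 Hz receding

Approaching: f₁ = f · v/(v − v_s) = 1085 × 338/320.3 ≈ 1145 Hz.
Receding: f₂ = f · v/(v + v_s) = 1085 × 338/355.7 ≈ 1031 Hz.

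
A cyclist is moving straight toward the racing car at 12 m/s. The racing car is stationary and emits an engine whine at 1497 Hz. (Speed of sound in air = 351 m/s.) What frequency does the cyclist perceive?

1548 Hz

Moving observer, stationary source: f' = f · (v + v_o)/v.
f' = 1497 × (351 + 12)/351 = 1497 × 363/351 ≈ 1548 Hz.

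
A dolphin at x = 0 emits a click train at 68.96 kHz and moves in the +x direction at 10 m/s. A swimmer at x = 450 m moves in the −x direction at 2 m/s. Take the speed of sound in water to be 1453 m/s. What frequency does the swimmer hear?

The observer lies on the +x side, so the source is heading toward the observer and the observer is heading toward the source.
With source approaching and observer approaching, f' = f · (v + v_o)/(v − v_s).
f' = 68.96 × (1453 + 2)/(1453 − 10) = 68.96 × 1455/1443 ≈ 69.5 kHz.

69.5 kHz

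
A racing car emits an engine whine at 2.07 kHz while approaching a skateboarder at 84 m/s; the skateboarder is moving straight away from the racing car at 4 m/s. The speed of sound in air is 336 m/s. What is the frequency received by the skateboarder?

2.73 kHz

General Doppler shift: f' = f · (v − v_o)/(v − v_s).
f' = 2.07 × (336 − 4)/(336 − 84) = 2.07 × 332/252 ≈ 2.73 kHz.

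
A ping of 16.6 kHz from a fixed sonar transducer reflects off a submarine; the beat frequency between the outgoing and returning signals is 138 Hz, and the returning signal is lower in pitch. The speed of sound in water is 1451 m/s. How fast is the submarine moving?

Double Doppler shift off a moving reflector: f₂ = f₀ · (v + u)/(v − u) (u > 0 toward emitter).
Returning signal is lower, so f₂ = f₀ − Δf = 16600 − 138 = 16462 Hz.
Rearranging, u = v · (f₂ − f₀)/(f₂ + f₀) = 1451 × -138/33062 ≈ -6.1 m/s.
So the submarine is moving at 6.1 m/s away from the emitter.

6.1 m/s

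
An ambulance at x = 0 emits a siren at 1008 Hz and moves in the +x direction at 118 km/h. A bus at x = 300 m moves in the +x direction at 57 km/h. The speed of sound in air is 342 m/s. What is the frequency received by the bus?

118 km/h = 32.78 m/s; 57 km/h = 15.83 m/s.
The observer lies on the +x side, so the source is heading toward the observer and the observer is heading away from the source.
Both move, so f' = f · (v − v_o)/(v − v_s).
f' = 1008 × (342 − 15.83)/(342 − 32.78) = 1008 × 326.17/309.22 ≈ 1063 Hz.

1063 Hz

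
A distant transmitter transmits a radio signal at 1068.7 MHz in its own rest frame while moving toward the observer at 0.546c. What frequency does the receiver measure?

Relativistic Doppler for frequency: f' = f₀ · √((1 + β)/(1 − β)).
f' = 1068.7 × √(1.5460/0.4540) = 1068.7 × 1.84534 ≈ 1972.1 MHz.

1972.1 MHz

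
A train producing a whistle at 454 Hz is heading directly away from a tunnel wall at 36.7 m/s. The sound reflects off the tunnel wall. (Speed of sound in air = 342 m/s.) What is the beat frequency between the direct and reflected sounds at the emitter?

88 Hz

The tunnel wall receives the sound from a moving source: f₁ = f₀ · v/(v + v_e) = 454 × 342/378.7 ≈ 410.0 Hz.
On the return leg the train is a moving observer: f₂ = f₁ · (v − v_e)/v = 410.0 × 305.3/342 ≈ 366.0 Hz.
Equivalently f₂ = f₀ · (v − v_e)/(v + v_e).
Beat against the emitted tone: |f₂ − f₀| = 2v_e·f₀/(v + v_e) = 2 × 36.7 × 454/378.7 ≈ 88 Hz.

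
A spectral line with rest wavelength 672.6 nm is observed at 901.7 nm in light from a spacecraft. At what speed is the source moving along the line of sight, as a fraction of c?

0.285

λ'/λ₀ = 1.3406 > 1 (redshift), so the source is receding.
λ'/λ₀ = √((1 + β)/(1 − β)) for a receding source ⇒ β = (r² − 1)/(r² + 1) with r = λ'/λ₀.
β = (1.7973 − 1)/(1.7973 + 1) ≈ 0.285.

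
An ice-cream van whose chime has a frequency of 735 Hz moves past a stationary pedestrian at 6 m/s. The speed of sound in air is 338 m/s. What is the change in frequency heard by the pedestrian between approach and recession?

Approaching: f₁ = f · v/(v − v_s) = 735 × 338/332 ≈ 748.3 Hz.
Receding: f₂ = f · v/(v + v_s) = 735 × 338/344 ≈ 722.2 Hz.
Drop: f₁ − f₂ = 2f·v·v_s/(v² − v_s²) = 2 × 735 × 338 × 6/(338² − 6²) ≈ 26.1 Hz.

26.1 Hz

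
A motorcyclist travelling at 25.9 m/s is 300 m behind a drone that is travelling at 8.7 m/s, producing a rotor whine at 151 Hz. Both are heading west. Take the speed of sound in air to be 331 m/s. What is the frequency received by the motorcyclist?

159 Hz

The motorcyclist is behind, so the drone is moving away from it while the motorcyclist is moving toward the drone.
Both move, so f' = f · (v + v_o)/(v + v_s).
f' = 151 × (331 + 25.9)/(331 + 8.7) = 151 × 356.9/339.7 ≈ 159 Hz.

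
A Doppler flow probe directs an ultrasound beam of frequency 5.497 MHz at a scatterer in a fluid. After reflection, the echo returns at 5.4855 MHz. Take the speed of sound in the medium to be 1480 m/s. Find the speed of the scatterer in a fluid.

1.55 m/s

Double Doppler shift off a moving reflector: f₂ = f₀ · (v + u)/(v − u) (u > 0 toward emitter).
Rearranging, u = v · (f₂ − f₀)/(f₂ + f₀) = 1480 × -0.0115/10.9825 ≈ -1.55 m/s.
So the scatterer in a fluid is moving at 1.55 m/s away from the emitter.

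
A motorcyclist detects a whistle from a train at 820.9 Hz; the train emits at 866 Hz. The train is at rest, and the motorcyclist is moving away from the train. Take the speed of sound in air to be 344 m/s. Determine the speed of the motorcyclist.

f' = f · (v − v_o)/v ⇒ v_o = v · |f'/f − 1|.
v_o = 344 × |820.9/866 − 1| = 344 × 0.05208 ≈ 17.9 m/s.

17.9 m/s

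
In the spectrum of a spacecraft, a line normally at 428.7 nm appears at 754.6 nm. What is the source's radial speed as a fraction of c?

λ'/λ₀ = 1.7602 > 1 (redshift), so the source is receding.
λ'/λ₀ = √((1 + β)/(1 − β)) for a receding source ⇒ β = (r² − 1)/(r² + 1) with r = λ'/λ₀.
β = (3.0983 − 1)/(3.0983 + 1) ≈ 0.512.

0.512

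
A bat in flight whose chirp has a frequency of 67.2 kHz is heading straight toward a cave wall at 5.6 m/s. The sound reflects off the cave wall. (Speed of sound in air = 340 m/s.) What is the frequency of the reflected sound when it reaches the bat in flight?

69.5 kHz

The cave wall receives the sound from a moving source: f₁ = f₀ · v/(v − v_e) = 67.2 × 340/334.4 ≈ 68.3 kHz.
On the return leg the bat in flight is a moving observer: f₂ = f₁ · (v + v_e)/v = 68.3 × 345.6/340 ≈ 69.5 kHz.
Equivalently f₂ = f₀ · (v + v_e)/(v − v_e).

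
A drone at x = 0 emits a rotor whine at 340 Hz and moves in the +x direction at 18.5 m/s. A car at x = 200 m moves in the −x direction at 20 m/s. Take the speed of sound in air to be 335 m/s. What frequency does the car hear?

The observer lies on the +x side, so the source is heading toward the observer and the observer is heading toward the source.
General Doppler shift: f' = f · (v + v_o)/(v − v_s).
f' = 340 × (335 + 20)/(335 − 18.5) = 340 × 355/316.5 ≈ 381 Hz.

381 Hz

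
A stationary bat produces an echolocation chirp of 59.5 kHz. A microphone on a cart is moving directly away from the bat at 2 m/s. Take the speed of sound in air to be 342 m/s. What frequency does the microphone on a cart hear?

Only the observer moves, away from the source, so f' = f · (v − v_o)/v.
f' = 59.5 × (342 − 2)/342 = 59.5 × 340/342 ≈ 59.2 kHz.

59.2 kHz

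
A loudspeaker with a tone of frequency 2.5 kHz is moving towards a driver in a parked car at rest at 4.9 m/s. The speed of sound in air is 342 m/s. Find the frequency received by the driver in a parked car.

2.54 kHz

Moving source, stationary observer: f' = f · v/(v − v_s) since the source is approaching.
f' = 2.5 × 342/(342 − 4.9) = 2.5 × 342/337.1 ≈ 2.54 kHz.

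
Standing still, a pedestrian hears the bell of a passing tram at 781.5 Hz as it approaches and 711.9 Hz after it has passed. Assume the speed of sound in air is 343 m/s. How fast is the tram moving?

f₁/f₂ = (v + v_s)/(v − v_s), so v_s = v · (f₁ − f₂)/(f₁ + f₂).
v_s = 343 × (781.5 − 711.9)/(781.5 + 711.9) = 343 × 69.6/1493.4 ≈ 16.0 m/s.

16.0 m/s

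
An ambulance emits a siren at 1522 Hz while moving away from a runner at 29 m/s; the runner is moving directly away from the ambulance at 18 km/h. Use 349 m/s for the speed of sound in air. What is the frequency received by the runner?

1385 Hz

18 km/h = 5 m/s.
General Doppler shift: f' = f · (v − v_o)/(v + v_s).
f' = 1522 × (349 − 5)/(349 + 29) = 1522 × 344/378 ≈ 1385 Hz.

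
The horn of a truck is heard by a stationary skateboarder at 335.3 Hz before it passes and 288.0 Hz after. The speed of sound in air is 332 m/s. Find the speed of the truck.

25 m/s

f₁/f₂ = (v + v_s)/(v − v_s), so v_s = v · (f₁ − f₂)/(f₁ + f₂).
v_s = 332 × (335.3 − 288.0)/(335.3 + 288.0) = 332 × 47.3/623.3 ≈ 25 m/s.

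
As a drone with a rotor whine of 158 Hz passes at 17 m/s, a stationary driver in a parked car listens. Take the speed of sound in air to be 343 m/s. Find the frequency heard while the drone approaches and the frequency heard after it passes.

166 Hz approaching; 151 Hz receding

Approaching: f₁ = f · v/(v − v_s) = 158 × 343/326 ≈ 166 Hz.
Receding: f₂ = f · v/(v + v_s) = 158 × 343/360 ≈ 151 Hz.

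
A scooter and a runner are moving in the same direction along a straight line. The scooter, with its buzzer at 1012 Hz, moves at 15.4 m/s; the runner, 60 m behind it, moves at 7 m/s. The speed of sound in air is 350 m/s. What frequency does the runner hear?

The runner is behind, so the scooter is moving away from it while the runner is moving toward the scooter.
With source receding and observer approaching, f' = f · (v + v_o)/(v + v_s).
f' = 1012 × (350 + 7)/(350 + 15.4) = 1012 × 357/365.4 ≈ 989 Hz.

989 Hz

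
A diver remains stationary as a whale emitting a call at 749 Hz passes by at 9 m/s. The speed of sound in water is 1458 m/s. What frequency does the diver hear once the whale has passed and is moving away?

744 Hz

Receding: f₂ = f · v/(v + v_s) = 749 × 1458/1467 ≈ 744 Hz.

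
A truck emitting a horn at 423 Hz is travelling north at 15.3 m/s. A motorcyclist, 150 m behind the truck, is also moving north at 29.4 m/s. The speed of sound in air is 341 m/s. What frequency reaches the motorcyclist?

440 Hz

The motorcyclist is behind, so the truck is moving away from it while the motorcyclist is moving toward the truck.
General Doppler shift: f' = f · (v + v_o)/(v + v_s).
f' = 423 × (341 + 29.4)/(341 + 15.3) = 423 × 370.4/356.3 ≈ 440 Hz.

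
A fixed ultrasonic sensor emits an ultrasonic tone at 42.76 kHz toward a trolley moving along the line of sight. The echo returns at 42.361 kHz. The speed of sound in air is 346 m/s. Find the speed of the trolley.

Double Doppler shift off a moving reflector: f₂ = f₀ · (v + u)/(v − u) (u > 0 toward emitter).
Rearranging, u = v · (f₂ − f₀)/(f₂ + f₀) = 346 × -0.399/85.121 ≈ -1.62 m/s.
So the trolley is moving at 1.62 m/s away from the emitter.

1.62 m/s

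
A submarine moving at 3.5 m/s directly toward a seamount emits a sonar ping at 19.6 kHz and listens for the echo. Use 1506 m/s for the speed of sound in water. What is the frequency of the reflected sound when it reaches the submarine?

19.69 kHz

The seamount receives the sound from a moving source: f₁ = f₀ · v/(v − v_e) = 19.6 × 1506/1502.5 ≈ 19.65 kHz.
On the return leg the submarine is a moving observer: f₂ = f₁ · (v + v_e)/v = 19.65 × 1509.5/1506 ≈ 19.69 kHz.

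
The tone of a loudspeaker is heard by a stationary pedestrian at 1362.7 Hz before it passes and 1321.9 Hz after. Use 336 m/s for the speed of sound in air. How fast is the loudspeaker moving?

5.1 m/s

f₁/f₂ = (v + v_s)/(v − v_s), so v_s = v · (f₁ − f₂)/(f₁ + f₂).
v_s = 336 × (1362.7 − 1321.9)/(1362.7 + 1321.9) = 336 × 40.8/2684.6 ≈ 5.1 m/s.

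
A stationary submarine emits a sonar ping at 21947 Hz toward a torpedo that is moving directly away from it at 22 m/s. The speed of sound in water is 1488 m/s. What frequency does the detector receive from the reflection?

21307 Hz

The torpedo first receives the wave as a moving observer: f₁ = f₀ · (v − u)/v = 21947 × (1488 − 22)/1488 ≈ 21623 Hz.
On reflection it acts as a source moving away from the stationary detector: f₂ = f₁ · v/(v + u) = 21623 × 1488/1510 ≈ 21307 Hz.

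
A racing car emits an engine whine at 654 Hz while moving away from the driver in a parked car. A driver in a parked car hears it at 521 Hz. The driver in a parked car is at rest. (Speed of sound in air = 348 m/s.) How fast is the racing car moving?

89 m/s

f' = f · v/(v + v_s) ⇒ v_s = v · |1 − f/f'|.
v_s = 348 × |1 − 654/521| = 348 × 0.2553 ≈ 89 m/s.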